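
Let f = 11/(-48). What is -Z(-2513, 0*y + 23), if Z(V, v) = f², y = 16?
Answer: -121/2304 ≈ -0.052517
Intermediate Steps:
f = -11/48 (f = 11*(-1/48) = -11/48 ≈ -0.22917)
Z(V, v) = 121/2304 (Z(V, v) = (-11/48)² = 121/2304)
-Z(-2513, 0*y + 23) = -1*121/2304 = -121/2304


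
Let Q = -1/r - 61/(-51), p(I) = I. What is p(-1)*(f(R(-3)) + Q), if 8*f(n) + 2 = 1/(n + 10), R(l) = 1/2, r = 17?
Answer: -107/119 ≈ -0.89916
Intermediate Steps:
R(l) = 1/2
f(n) = -1/4 + 1/(8*(10 + n)) (f(n) = -1/4 + 1/(8*(n + 10)) = -1/4 + 1/(8*(10 + n)))
Q = 58/51 (Q = -1/17 - 61/(-51) = -1*1/17 - 61*(-1/51) = -1/17 + 61/51 = 58/51 ≈ 1.1373)
p(-1)*(f(R(-3)) + Q) = -((-19 - 2*1/2)/(8*(10 + 1/2)) + 58/51) = -((-19 - 1)/(8*(21/2)) + 58/51) = -((1/8)*(2/21)*(-20) + 58/51) = -(-5/21 + 58/51) = -1*107/119 = -107/119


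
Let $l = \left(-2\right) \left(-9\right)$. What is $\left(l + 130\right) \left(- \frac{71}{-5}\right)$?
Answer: $\frac{10508}{5} \approx 2101.6$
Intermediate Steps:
$l = 18$
$\left(l + 130\right) \left(- \frac{71}{-5}\right) = \left(18 + 130\right) \left(- \frac{71}{-5}\right) = 148 \left(\left(-71\right) \left(- \frac{1}{5}\right)\right) = 148 \cdot \frac{71}{5} = \frac{10508}{5}$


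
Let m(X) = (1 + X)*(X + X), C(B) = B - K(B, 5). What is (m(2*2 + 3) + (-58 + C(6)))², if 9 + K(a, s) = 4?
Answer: 4225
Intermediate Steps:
K(a, s) = -5 (K(a, s) = -9 + 4 = -5)
C(B) = 5 + B (C(B) = B - 1*(-5) = B + 5 = 5 + B)
m(X) = 2*X*(1 + X) (m(X) = (1 + X)*(2*X) = 2*X*(1 + X))
(m(2*2 + 3) + (-58 + C(6)))² = (2*(2*2 + 3)*(1 + (2*2 + 3)) + (-58 + (5 + 6)))² = (2*(4 + 3)*(1 + (4 + 3)) + (-58 + 11))² = (2*7*(1 + 7) - 47)² = (2*7*8 - 47)² = (112 - 47)² = 65² = 4225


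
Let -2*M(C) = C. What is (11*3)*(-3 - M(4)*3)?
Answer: 99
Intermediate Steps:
M(C) = -C/2
(11*3)*(-3 - M(4)*3) = (11*3)*(-3 - (-½*4)*3) = 33*(-3 - (-2)*3) = 33*(-3 - 1*(-6)) = 33*(-3 + 6) = 33*3 = 99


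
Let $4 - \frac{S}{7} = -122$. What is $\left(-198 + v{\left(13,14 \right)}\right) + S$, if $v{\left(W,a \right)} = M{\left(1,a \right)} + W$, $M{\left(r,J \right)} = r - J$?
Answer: $684$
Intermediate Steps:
$S = 882$ ($S = 28 - -854 = 28 + 854 = 882$)
$v{\left(W,a \right)} = 1 + W - a$ ($v{\left(W,a \right)} = \left(1 - a\right) + W = 1 + W - a$)
$\left(-198 + v{\left(13,14 \right)}\right) + S = \left(-198 + \left(1 + 13 - 14\right)\right) + 882 = \left(-198 + 0\right) + 882 = -198 + 882 = 684$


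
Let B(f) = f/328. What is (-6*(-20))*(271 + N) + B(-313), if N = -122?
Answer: 5864327/328 ≈ 17879.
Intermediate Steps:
B(f) = f/328 (B(f) = f*(1/328) = f/328)
(-6*(-20))*(271 + N) + B(-313) = (-6*(-20))*(271 - 122) + (1/328)*(-313) = 120*149 - 313/328 = 17880 - 313/328 = 5864327/328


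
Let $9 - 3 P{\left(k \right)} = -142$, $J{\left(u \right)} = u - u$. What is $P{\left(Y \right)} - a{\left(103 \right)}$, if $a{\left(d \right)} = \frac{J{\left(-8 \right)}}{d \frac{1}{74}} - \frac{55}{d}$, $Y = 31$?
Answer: $\frac{15718}{309} \approx 50.867$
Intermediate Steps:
$J{\left(u \right)} = 0$
$P{\left(k \right)} = \frac{151}{3}$ ($P{\left(k \right)} = 3 - - \frac{142}{3} = 3 + \frac{142}{3} = \frac{151}{3}$)
$a{\left(d \right)} = - \frac{55}{d}$ ($a{\left(d \right)} = \frac{0}{d \frac{1}{74}} - \frac{55}{d} = \frac{0}{\frac{1}{74} d} - \frac{55}{d} = 0 \frac{74}{d} - \frac{55}{d} = 0 - \frac{55}{d} = - \frac{55}{d}$)
$P{\left(Y \right)} - a{\left(103 \right)} = \frac{151}{3} - - \frac{55}{103} = \frac{151}{3} + \frac{55}{103} = \frac{15718}{309}$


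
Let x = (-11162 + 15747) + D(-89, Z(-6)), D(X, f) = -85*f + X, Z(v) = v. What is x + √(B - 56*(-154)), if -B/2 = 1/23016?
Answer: 5006 + √285527839107/5754 ≈ 5098.9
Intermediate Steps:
B = -1/11508 (B = -2/23016 = -2*1/23016 = -1/11508 ≈ -8.6896e-5)
D(X, f) = X - 85*f
x = 5006 (x = (-11162 + 15747) + (-89 - 85*(-6)) = 4585 + (-89 + 510) = 4585 + 421 = 5006)
x + √(B - 56*(-154)) = 5006 + √(-1/11508 - 56*(-154)) = 5006 + √(-1/11508 + 8624) = 5006 + √(99244991/11508) = 5006 + √285527839107/5754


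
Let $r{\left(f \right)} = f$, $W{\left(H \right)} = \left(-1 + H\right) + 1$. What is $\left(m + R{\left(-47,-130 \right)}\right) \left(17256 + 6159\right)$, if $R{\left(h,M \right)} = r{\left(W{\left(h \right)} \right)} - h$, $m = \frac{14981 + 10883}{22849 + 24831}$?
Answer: $\frac{15140139}{1192} \approx 12701.0$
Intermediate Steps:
$W{\left(H \right)} = H$
$m = \frac{3233}{5960}$ ($m = \frac{25864}{47680} = 25864 \cdot \frac{1}{47680} = \frac{3233}{5960} \approx 0.54245$)
$R{\left(h,M \right)} = 0$ ($R{\left(h,M \right)} = h - h = 0$)
$\left(m + R{\left(-47,-130 \right)}\right) \left(17256 + 6159\right) = \left(\frac{3233}{5960} + 0\right) \left(17256 + 6159\right) = \frac{3233}{5960} \cdot 23415 = \frac{15140139}{1192}$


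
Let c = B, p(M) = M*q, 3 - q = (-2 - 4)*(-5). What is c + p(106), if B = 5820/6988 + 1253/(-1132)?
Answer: -5660444579/1977604 ≈ -2862.3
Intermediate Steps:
q = -27 (q = 3 - (-2 - 4)*(-5) = 3 - (-6)*(-5) = 3 - 1*30 = 3 - 30 = -27)
p(M) = -27*M (p(M) = M*(-27) = -27*M)
B = -541931/1977604 (B = 5820*(1/6988) + 1253*(-1/1132) = 1455/1747 - 1253/1132 = -541931/1977604 ≈ -0.27403)
c = -541931/1977604 ≈ -0.27403
c + p(106) = -541931/1977604 - 27*106 = -541931/1977604 - 2862 = -5660444579/1977604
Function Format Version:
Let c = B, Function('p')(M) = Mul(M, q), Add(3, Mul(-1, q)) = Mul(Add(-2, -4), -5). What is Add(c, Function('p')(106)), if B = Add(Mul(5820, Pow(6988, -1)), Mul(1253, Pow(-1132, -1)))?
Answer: Rational(-5660444579, 1977604) ≈ -2862.3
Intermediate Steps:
q = -27 (q = Add(3, Mul(-1, Mul(Add(-2, -4), -5))) = Add(3, Mul(-1, Mul(-6, -5))) = Add(3, Mul(-1, 30)) = Add(3, -30) = -27)
Function('p')(M) = Mul(-27, M) (Function('p')(M) = Mul(M, -27) = Mul(-27, M))
B = Rational(-541931, 1977604) (B = Add(Mul(5820, Rational(1, 6988)), Mul(1253, Rational(-1, 1132))) = Add(Rational(1455, 1747), Rational(-1253, 1132)) = Rational(-541931, 1977604) ≈ -0.27403)
c = Rational(-541931, 1977604) ≈ -0.27403
Add(c, Function('p')(106)) = Add(Rational(-541931, 1977604), Mul(-27, 106)) = Add(Rational(-541931, 1977604), -2862) = Rational(-5660444579, 1977604)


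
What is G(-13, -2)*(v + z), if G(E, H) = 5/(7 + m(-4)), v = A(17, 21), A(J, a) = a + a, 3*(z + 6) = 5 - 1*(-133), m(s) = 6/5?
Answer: 50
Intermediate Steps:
m(s) = 6/5 (m(s) = 6*(1/5) = 6/5)
z = 40 (z = -6 + (5 - 1*(-133))/3 = -6 + (5 + 133)/3 = -6 + (1/3)*138 = -6 + 46 = 40)
A(J, a) = 2*a
v = 42 (v = 2*21 = 42)
G(E, H) = 25/41 (G(E, H) = 5/(7 + 6/5) = 5/(41/5) = 5*(5/41) = 25/41)
G(-13, -2)*(v + z) = 25*(42 + 40)/41 = (25/41)*82 = 50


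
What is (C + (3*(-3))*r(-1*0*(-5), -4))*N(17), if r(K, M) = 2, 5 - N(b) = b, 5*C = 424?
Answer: -4008/5 ≈ -801.60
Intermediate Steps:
C = 424/5 (C = (⅕)*424 = 424/5 ≈ 84.800)
N(b) = 5 - b
(C + (3*(-3))*r(-1*0*(-5), -4))*N(17) = (424/5 + (3*(-3))*2)*(5 - 1*17) = (424/5 - 9*2)*(5 - 17) = (424/5 - 18)*(-12) = (334/5)*(-12) = -4008/5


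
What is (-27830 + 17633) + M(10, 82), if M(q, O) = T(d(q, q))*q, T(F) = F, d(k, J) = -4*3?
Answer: -10317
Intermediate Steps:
d(k, J) = -12
M(q, O) = -12*q
(-27830 + 17633) + M(10, 82) = (-27830 + 17633) - 12*10 = -10197 - 120 = -10317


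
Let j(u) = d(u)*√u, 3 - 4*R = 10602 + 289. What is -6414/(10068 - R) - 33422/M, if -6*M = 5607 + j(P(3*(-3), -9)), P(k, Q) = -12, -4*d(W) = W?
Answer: 262577975803/7446280445 - 133688*I*√3/3493173 ≈ 35.263 - 0.066288*I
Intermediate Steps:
d(W) = -W/4
R = -2722 (R = ¾ - (10602 + 289)/4 = ¾ - ¼*10891 = ¾ - 10891/4 = -2722)
j(u) = -u^(3/2)/4 (j(u) = (-u/4)*√u = -u^(3/2)/4)
M = -1869/2 - I*√3 (M = -(5607 - (-6)*I*√3)/6 = -(5607 + 6*I*√3)/6 = -1869/2 - I*√3 ≈ -934.5 - 1.732*I)
-6414/(10068 - R) - 33422/M = -6414/(10068 - 1*(-2722)) - 33422/(-1869/2 - I*√3) = -6414/(10068 + 2722) - 33422/(-1869/2 - I*√3) = -6414/12790 - 33422/(-1869/2 - I*√3) = -6414*1/12790 - 33422/(-1869/2 - I*√3) = -3207/6395 - 33422/(-1869/2 - I*√3)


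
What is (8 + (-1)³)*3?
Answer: 21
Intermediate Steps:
(8 + (-1)³)*3 = (8 - 1)*3 = 7*3 = 21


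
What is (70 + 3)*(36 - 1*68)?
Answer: -2336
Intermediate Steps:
(70 + 3)*(36 - 1*68) = 73*(36 - 68) = 73*(-32) = -2336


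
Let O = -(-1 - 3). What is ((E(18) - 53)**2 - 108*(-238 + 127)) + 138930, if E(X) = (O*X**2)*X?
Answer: 541876543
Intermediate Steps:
O = 4 (O = -1*(-4) = 4)
E(X) = 4*X**3 (E(X) = (4*X**2)*X = 4*X**3)
((E(18) - 53)**2 - 108*(-238 + 127)) + 138930 = ((4*18**3 - 53)**2 - 108*(-238 + 127)) + 138930 = ((4*5832 - 53)**2 - 108*(-111)) + 138930 = ((23328 - 53)**2 + 11988) + 138930 = (23275**2 + 11988) + 138930 = (541725625 + 11988) + 138930 = 541737613 + 138930 = 541876543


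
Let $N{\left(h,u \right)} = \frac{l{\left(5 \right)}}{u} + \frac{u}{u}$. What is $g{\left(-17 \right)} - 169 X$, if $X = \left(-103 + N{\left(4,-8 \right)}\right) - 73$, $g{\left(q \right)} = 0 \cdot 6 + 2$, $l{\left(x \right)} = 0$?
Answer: $29577$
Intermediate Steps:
$g{\left(q \right)} = 2$ ($g{\left(q \right)} = 0 + 2 = 2$)
$N{\left(h,u \right)} = 1$ ($N{\left(h,u \right)} = \frac{0}{u} + \frac{u}{u} = 0 + 1 = 1$)
$X = -175$ ($X = \left(-103 + 1\right) - 73 = -102 - 73 = -175$)
$g{\left(-17 \right)} - 169 X = 2 - -29575 = 2 + 29575 = 29577$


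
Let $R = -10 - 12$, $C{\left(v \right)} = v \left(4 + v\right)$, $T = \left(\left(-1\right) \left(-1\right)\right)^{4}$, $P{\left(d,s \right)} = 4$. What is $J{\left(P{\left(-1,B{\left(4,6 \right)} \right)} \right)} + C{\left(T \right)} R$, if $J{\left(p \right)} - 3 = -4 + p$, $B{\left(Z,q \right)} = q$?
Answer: $-107$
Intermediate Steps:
$T = 1$ ($T = 1^{4} = 1$)
$J{\left(p \right)} = -1 + p$ ($J{\left(p \right)} = 3 + \left(-4 + p\right) = -1 + p$)
$R = -22$
$J{\left(P{\left(-1,B{\left(4,6 \right)} \right)} \right)} + C{\left(T \right)} R = \left(-1 + 4\right) + 1 \left(4 + 1\right) \left(-22\right) = 3 + 1 \cdot 5 \left(-22\right) = 3 + 5 \left(-22\right) = 3 - 110 = -107$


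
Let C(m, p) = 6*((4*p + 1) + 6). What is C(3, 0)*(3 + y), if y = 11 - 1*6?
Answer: 336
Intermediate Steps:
C(m, p) = 42 + 24*p (C(m, p) = 6*((1 + 4*p) + 6) = 6*(7 + 4*p) = 42 + 24*p)
y = 5 (y = 11 - 6 = 5)
C(3, 0)*(3 + y) = (42 + 24*0)*(3 + 5) = (42 + 0)*8 = 42*8 = 336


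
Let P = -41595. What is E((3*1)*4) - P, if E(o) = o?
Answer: 41607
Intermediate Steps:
E((3*1)*4) - P = (3*1)*4 - 1*(-41595) = 3*4 + 41595 = 12 + 41595 = 41607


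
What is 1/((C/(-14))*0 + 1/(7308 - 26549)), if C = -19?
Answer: -19241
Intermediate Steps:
1/((C/(-14))*0 + 1/(7308 - 26549)) = 1/((-19/(-14))*0 + 1/(7308 - 26549)) = 1/(-1/14*(-19)*0 + 1/(-19241)) = 1/((19/14)*0 - 1/19241) = 1/(0 - 1/19241) = 1/(-1/19241) = -19241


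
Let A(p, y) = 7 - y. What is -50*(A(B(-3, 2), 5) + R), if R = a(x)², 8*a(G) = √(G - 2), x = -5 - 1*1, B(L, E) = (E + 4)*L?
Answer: -375/4 ≈ -93.750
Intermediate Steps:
B(L, E) = L*(4 + E) (B(L, E) = (4 + E)*L = L*(4 + E))
x = -6 (x = -5 - 1 = -6)
a(G) = √(-2 + G)/8 (a(G) = √(G - 2)/8 = √(-2 + G)/8)
R = -⅛ (R = (√(-2 - 6)/8)² = (√(-8)/8)² = ((2*I*√2)/8)² = (I*√2/4)² = -⅛ ≈ -0.12500)
-50*(A(B(-3, 2), 5) + R) = -50*((7 - 1*5) - ⅛) = -50*((7 - 5) - ⅛) = -50*(2 - ⅛) = -50*15/8 = -375/4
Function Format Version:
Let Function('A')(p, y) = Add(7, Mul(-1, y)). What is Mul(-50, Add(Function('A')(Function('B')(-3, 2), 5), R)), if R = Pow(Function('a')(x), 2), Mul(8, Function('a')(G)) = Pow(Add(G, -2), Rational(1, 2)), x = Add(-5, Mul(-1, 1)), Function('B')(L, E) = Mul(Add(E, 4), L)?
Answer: Rational(-375, 4) ≈ -93.750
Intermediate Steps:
Function('B')(L, E) = Mul(L, Add(4, E)) (Function('B')(L, E) = Mul(Add(4, E), L) = Mul(L, Add(4, E)))
x = -6 (x = Add(-5, -1) = -6)
Function('a')(G) = Mul(Rational(1, 8), Pow(Add(-2, G), Rational(1, 2))) (Function('a')(G) = Mul(Rational(1, 8), Pow(Add(G, -2), Rational(1, 2))) = Mul(Rational(1, 8), Pow(Add(-2, G), Rational(1, 2))))
R = Rational(-1, 8) (R = Pow(Mul(Rational(1, 8), Pow(Add(-2, -6), Rational(1, 2))), 2) = Pow(Mul(Rational(1, 8), Pow(-8, Rational(1, 2))), 2) = Pow(Mul(Rational(1, 8), Mul(2, I, Pow(2, Rational(1, 2)))), 2) = Pow(Mul(Rational(1, 4), I, Pow(2, Rational(1, 2))), 2) = Rational(-1, 8) ≈ -0.12500)
Mul(-50, Add(Function('A')(Function('B')(-3, 2), 5), R)) = Mul(-50, Add(Add(7, Mul(-1, 5)), Rational(-1, 8))) = Mul(-50, Add(Add(7, -5), Rational(-1, 8))) = Mul(-50, Add(2, Rational(-1, 8))) = Mul(-50, Rational(15, 8)) = Rational(-375, 4)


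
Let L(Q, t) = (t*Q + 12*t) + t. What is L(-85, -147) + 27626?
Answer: 38210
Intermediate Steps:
L(Q, t) = 13*t + Q*t (L(Q, t) = (Q*t + 12*t) + t = (12*t + Q*t) + t = 13*t + Q*t)
L(-85, -147) + 27626 = -147*(13 - 85) + 27626 = -147*(-72) + 27626 = 10584 + 27626 = 38210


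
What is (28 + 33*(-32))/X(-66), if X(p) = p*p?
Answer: -257/1089 ≈ -0.23600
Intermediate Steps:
X(p) = p²
(28 + 33*(-32))/X(-66) = (28 + 33*(-32))/((-66)²) = (28 - 1056)/4356 = -1028*1/4356 = -257/1089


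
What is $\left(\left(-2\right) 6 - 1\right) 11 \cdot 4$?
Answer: $-572$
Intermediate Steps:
$\left(\left(-2\right) 6 - 1\right) 11 \cdot 4 = \left(-12 - 1\right) 11 \cdot 4 = \left(-13\right) 11 \cdot 4 = \left(-143\right) 4 = -572$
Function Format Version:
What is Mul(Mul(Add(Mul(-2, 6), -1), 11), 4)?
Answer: -572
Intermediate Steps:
Mul(Mul(Add(Mul(-2, 6), -1), 11), 4) = Mul(Mul(Add(-12, -1), 11), 4) = Mul(Mul(-13, 11), 4) = Mul(-143, 4) = -572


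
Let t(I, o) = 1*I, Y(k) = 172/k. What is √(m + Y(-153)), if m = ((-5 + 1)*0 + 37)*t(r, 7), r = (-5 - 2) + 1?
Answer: 13*I*√3434/51 ≈ 14.937*I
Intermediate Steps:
r = -6 (r = -7 + 1 = -6)
t(I, o) = I
m = -222 (m = ((-5 + 1)*0 + 37)*(-6) = (-4*0 + 37)*(-6) = (0 + 37)*(-6) = 37*(-6) = -222)
√(m + Y(-153)) = √(-222 + 172/(-153)) = √(-222 + 172*(-1/153)) = √(-222 - 172/153) = √(-34138/153) = 13*I*√3434/51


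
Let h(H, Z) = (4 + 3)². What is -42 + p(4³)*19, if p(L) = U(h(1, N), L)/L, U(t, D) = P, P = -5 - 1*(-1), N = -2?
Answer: -691/16 ≈ -43.188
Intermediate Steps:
h(H, Z) = 49 (h(H, Z) = 7² = 49)
P = -4 (P = -5 + 1 = -4)
U(t, D) = -4
p(L) = -4/L
-42 + p(4³)*19 = -42 - 4/(4³)*19 = -42 - 4/64*19 = -42 - 4*1/64*19 = -42 - 1/16*19 = -42 - 19/16 = -691/16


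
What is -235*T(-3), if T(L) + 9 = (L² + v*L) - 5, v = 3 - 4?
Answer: 470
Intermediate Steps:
v = -1
T(L) = -14 + L² - L (T(L) = -9 + ((L² - L) - 5) = -9 + (-5 + L² - L) = -14 + L² - L)
-235*T(-3) = -235*(-14 + (-3)² - 1*(-3)) = -235*(-14 + 9 + 3) = -235*(-2) = 470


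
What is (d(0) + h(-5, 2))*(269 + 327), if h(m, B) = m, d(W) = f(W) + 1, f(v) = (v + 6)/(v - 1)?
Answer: -5960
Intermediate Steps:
f(v) = (6 + v)/(-1 + v)
d(W) = 1 + (6 + W)/(-1 + W) (d(W) = (6 + W)/(-1 + W) + 1 = 1 + (6 + W)/(-1 + W))
(d(0) + h(-5, 2))*(269 + 327) = ((5 + 2*0)/(-1 + 0) - 5)*(269 + 327) = ((5 + 0)/(-1) - 5)*596 = (-1*5 - 5)*596 = (-5 - 5)*596 = -10*596 = -5960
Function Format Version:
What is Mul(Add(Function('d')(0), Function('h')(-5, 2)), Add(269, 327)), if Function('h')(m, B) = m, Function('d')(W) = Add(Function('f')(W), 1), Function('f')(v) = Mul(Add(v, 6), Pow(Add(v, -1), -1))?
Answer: -5960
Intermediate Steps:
Function('f')(v) = Mul(Pow(Add(-1, v), -1), Add(6, v)) (Function('f')(v) = Mul(Add(6, v), Pow(Add(-1, v), -1)) = Mul(Pow(Add(-1, v), -1), Add(6, v)))
Function('d')(W) = Add(1, Mul(Pow(Add(-1, W), -1), Add(6, W))) (Function('d')(W) = Add(Mul(Pow(Add(-1, W), -1), Add(6, W)), 1) = Add(1, Mul(Pow(Add(-1, W), -1), Add(6, W))))
Mul(Add(Function('d')(0), Function('h')(-5, 2)), Add(269, 327)) = Mul(Add(Mul(Pow(Add(-1, 0), -1), Add(5, Mul(2, 0))), -5), Add(269, 327)) = Mul(Add(Mul(Pow(-1, -1), Add(5, 0)), -5), 596) = Mul(Add(Mul(-1, 5), -5), 596) = Mul(Add(-5, -5), 596) = Mul(-10, 596) = -5960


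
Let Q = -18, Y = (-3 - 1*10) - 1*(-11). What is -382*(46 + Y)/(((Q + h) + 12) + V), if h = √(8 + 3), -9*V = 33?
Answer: 731148/371 + 75636*√11/371 ≈ 2646.9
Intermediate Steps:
V = -11/3 (V = -⅑*33 = -11/3 ≈ -3.6667)
h = √11 ≈ 3.3166
Y = -2 (Y = (-3 - 10) + 11 = -13 + 11 = -2)
-382*(46 + Y)/(((Q + h) + 12) + V) = -382*(46 - 2)/(((-18 + √11) + 12) - 11/3) = -16808/((-6 + √11) - 11/3) = -16808/(-29/3 + √11)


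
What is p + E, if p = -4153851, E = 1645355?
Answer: -2508496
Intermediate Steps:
p + E = -4153851 + 1645355 = -2508496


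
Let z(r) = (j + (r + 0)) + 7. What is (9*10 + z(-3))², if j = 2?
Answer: 9216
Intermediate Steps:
z(r) = 9 + r (z(r) = (2 + (r + 0)) + 7 = (2 + r) + 7 = 9 + r)
(9*10 + z(-3))² = (9*10 + (9 - 3))² = (90 + 6)² = 96² = 9216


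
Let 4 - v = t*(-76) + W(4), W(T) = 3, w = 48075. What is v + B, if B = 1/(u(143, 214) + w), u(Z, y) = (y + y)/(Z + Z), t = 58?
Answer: 30311606194/6874939 ≈ 4409.0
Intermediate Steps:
u(Z, y) = y/Z (u(Z, y) = (2*y)/((2*Z)) = (2*y)*(1/(2*Z)) = y/Z)
v = 4409 (v = 4 - (58*(-76) + 3) = 4 - (-4408 + 3) = 4 - 1*(-4405) = 4 + 4405 = 4409)
B = 143/6874939 (B = 1/(214/143 + 48075) = 1/(6874939/143) = 143/6874939 ≈ 2.0800e-5)
v + B = 4409 + 143/6874939 = 30311606194/6874939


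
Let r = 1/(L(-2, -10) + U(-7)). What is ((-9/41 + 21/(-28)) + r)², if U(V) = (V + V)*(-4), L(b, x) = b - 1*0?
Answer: 17732521/19607184 ≈ 0.90439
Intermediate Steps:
L(b, x) = b (L(b, x) = b + 0 = b)
U(V) = -8*V (U(V) = (2*V)*(-4) = -8*V)
r = 1/54 (r = 1/(-2 - 8*(-7)) = 1/(-2 + 56) = 1/54 ≈ 0.018519)
((-9/41 + 21/(-28)) + r)² = ((-9/41 + 21/(-28)) + 1/54)² = ((-9*1/41 + 21*(-1/28)) + 1/54)² = ((-9/41 - ¾) + 1/54)² = (-159/164 + 1/54)² = (-4211/4428)² = 17732521/19607184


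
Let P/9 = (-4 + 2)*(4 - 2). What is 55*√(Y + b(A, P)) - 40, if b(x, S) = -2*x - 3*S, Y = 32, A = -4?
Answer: -40 + 110*√37 ≈ 629.10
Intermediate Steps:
P = -36 (P = 9*((-4 + 2)*(4 - 2)) = 9*(-2*2) = 9*(-4) = -36)
b(x, S) = -3*S - 2*x
55*√(Y + b(A, P)) - 40 = 55*√(32 + (-3*(-36) - 2*(-4))) - 40 = 55*√(32 + (108 + 8)) - 40 = 55*√(32 + 116) - 40 = 55*√148 - 40 = 55*(2*√37) - 40 = 110*√37 - 40 = -40 + 110*√37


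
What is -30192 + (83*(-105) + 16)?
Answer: -38891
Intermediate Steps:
-30192 + (83*(-105) + 16) = -30192 + (-8715 + 16) = -30192 - 8699 = -38891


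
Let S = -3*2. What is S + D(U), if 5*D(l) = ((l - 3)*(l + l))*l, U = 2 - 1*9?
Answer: -202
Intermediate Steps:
U = -7 (U = 2 - 9 = -7)
S = -6
D(l) = 2*l**2*(-3 + l)/5 (D(l) = (((l - 3)*(l + l))*l)/5 = (((-3 + l)*(2*l))*l)/5 = ((2*l*(-3 + l))*l)/5 = (2*l**2*(-3 + l))/5 = 2*l**2*(-3 + l)/5)
S + D(U) = -6 + (2/5)*(-7)**2*(-3 - 7) = -6 + (2/5)*49*(-10) = -6 - 196 = -202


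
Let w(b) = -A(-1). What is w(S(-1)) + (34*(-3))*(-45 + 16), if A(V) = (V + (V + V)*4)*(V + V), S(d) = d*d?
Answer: 2940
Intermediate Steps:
S(d) = d²
A(V) = 18*V² (A(V) = (V + (2*V)*4)*(2*V) = (V + 8*V)*(2*V) = (9*V)*(2*V) = 18*V²)
w(b) = -18 (w(b) = -18*(-1)² = -18)
w(S(-1)) + (34*(-3))*(-45 + 16) = -18 + (34*(-3))*(-45 + 16) = -18 - 102*(-29) = -18 + 2958 = 2940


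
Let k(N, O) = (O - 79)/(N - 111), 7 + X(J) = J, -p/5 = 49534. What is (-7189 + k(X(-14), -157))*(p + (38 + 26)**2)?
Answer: 57770394172/33 ≈ 1.7506e+9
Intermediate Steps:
p = -247670 (p = -5*49534 = -247670)
X(J) = -7 + J
k(N, O) = (-79 + O)/(-111 + N)
(-7189 + k(X(-14), -157))*(p + (38 + 26)**2) = (-7189 + (-79 - 157)/(-111 + (-7 - 14)))*(-247670 + (38 + 26)**2) = (-7189 - 236/(-111 - 21))*(-247670 + 64**2) = (-7189 - 236/(-132))*(-247670 + 4096) = (-7189 - 1/132*(-236))*(-243574) = (-7189 + 59/33)*(-243574) = -237178/33*(-243574) = 57770394172/33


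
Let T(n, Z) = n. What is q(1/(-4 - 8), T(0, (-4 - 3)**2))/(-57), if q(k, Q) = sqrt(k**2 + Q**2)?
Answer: -1/684 ≈ -0.0014620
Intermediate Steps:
q(k, Q) = sqrt(Q**2 + k**2)
q(1/(-4 - 8), T(0, (-4 - 3)**2))/(-57) = sqrt(0**2 + (1/(-4 - 8))**2)/(-57) = -sqrt(0 + (1/(-12))**2)/57 = -sqrt(0 + (-1/12)**2)/57 = -sqrt(0 + 1/144)/57 = -sqrt(1/144)/57 = -1/57*1/12 = -1/684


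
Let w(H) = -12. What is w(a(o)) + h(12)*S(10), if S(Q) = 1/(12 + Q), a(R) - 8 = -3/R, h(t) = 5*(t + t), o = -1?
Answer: -72/11 ≈ -6.5455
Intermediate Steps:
h(t) = 10*t (h(t) = 5*(2*t) = 10*t)
a(R) = 8 - 3/R
w(a(o)) + h(12)*S(10) = -12 + (10*12)/(12 + 10) = -12 + 120/22 = -12 + 120*(1/22) = -12 + 60/11 = -72/11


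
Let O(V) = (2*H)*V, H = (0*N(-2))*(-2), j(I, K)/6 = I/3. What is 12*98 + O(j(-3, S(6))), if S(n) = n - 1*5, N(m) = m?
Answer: 1176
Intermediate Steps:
S(n) = -5 + n (S(n) = n - 5 = -5 + n)
j(I, K) = 2*I (j(I, K) = 6*(I/3) = 2*I)
H = 0 (H = (0*(-2))*(-2) = 0*(-2) = 0)
O(V) = 0 (O(V) = (2*0)*V = 0*V = 0)
12*98 + O(j(-3, S(6))) = 12*98 + 0 = 1176 + 0 = 1176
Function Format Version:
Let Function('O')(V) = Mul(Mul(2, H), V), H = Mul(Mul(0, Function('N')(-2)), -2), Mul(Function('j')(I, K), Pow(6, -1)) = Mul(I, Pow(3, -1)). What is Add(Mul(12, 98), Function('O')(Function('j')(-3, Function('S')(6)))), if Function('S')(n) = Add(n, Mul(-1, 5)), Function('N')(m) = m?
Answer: 1176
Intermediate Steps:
Function('S')(n) = Add(-5, n) (Function('S')(n) = Add(n, -5) = Add(-5, n))
Function('j')(I, K) = Mul(2, I) (Function('j')(I, K) = Mul(6, Mul(I, Pow(3, -1))) = Mul(6, Mul(I, Rational(1, 3))) = Mul(6, Mul(Rational(1, 3), I)) = Mul(2, I))
H = 0 (H = Mul(Mul(0, -2), -2) = Mul(0, -2) = 0)
Function('O')(V) = 0 (Function('O')(V) = Mul(Mul(2, 0), V) = Mul(0, V) = 0)
Add(Mul(12, 98), Function('O')(Function('j')(-3, Function('S')(6)))) = Add(Mul(12, 98), 0) = Add(1176, 0) = 1176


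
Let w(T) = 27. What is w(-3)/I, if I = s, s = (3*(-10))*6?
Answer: -3/20 ≈ -0.15000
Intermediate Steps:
s = -180 (s = -30*6 = -180)
I = -180
w(-3)/I = 27/(-180) = 27*(-1/180) = -3/20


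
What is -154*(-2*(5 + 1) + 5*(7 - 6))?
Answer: 1078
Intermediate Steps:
-154*(-2*(5 + 1) + 5*(7 - 6)) = -154*(-2*6 + 5*1) = -154*(-12 + 5) = -154*(-7) = 1078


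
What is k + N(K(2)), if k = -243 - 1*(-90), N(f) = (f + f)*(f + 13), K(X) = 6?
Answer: 75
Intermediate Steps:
N(f) = 2*f*(13 + f) (N(f) = (2*f)*(13 + f) = 2*f*(13 + f))
k = -153 (k = -243 + 90 = -153)
k + N(K(2)) = -153 + 2*6*(13 + 6) = -153 + 2*6*19 = -153 + 228 = 75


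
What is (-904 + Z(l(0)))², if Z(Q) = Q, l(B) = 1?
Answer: 815409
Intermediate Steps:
(-904 + Z(l(0)))² = (-904 + 1)² = (-903)² = 815409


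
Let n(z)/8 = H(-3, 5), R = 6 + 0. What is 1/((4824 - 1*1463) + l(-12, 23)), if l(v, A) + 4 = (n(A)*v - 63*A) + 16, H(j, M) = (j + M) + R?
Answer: 1/1156 ≈ 0.00086505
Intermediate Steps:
R = 6
H(j, M) = 6 + M + j (H(j, M) = (j + M) + 6 = (M + j) + 6 = 6 + M + j)
n(z) = 64 (n(z) = 8*(6 + 5 - 3) = 8*8 = 64)
l(v, A) = 12 - 63*A + 64*v (l(v, A) = -4 + ((64*v - 63*A) + 16) = -4 + ((-63*A + 64*v) + 16) = -4 + (16 - 63*A + 64*v) = 12 - 63*A + 64*v)
1/((4824 - 1*1463) + l(-12, 23)) = 1/((4824 - 1*1463) + (12 - 63*23 + 64*(-12))) = 1/((4824 - 1463) + (12 - 1449 - 768)) = 1/(3361 - 2205) = 1/1156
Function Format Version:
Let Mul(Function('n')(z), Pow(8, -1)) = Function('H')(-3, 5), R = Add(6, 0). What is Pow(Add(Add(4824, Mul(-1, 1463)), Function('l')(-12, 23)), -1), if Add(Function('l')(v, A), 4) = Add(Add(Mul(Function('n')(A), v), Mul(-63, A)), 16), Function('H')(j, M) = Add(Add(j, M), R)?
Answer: Rational(1, 1156) ≈ 0.00086505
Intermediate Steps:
R = 6
Function('H')(j, M) = Add(6, M, j) (Function('H')(j, M) = Add(Add(j, M), 6) = Add(Add(M, j), 6) = Add(6, M, j))
Function('n')(z) = 64 (Function('n')(z) = Mul(8, Add(6, 5, -3)) = Mul(8, 8) = 64)
Function('l')(v, A) = Add(12, Mul(-63, A), Mul(64, v)) (Function('l')(v, A) = Add(-4, Add(Add(Mul(64, v), Mul(-63, A)), 16)) = Add(-4, Add(Add(Mul(-63, A), Mul(64, v)), 16)) = Add(-4, Add(16, Mul(-63, A), Mul(64, v))) = Add(12, Mul(-63, A), Mul(64, v)))
Pow(Add(Add(4824, Mul(-1, 1463)), Function('l')(-12, 23)), -1) = Pow(Add(Add(4824, Mul(-1, 1463)), Add(12, Mul(-63, 23), Mul(64, -12))), -1) = Pow(Add(Add(4824, -1463), Add(12, -1449, -768)), -1) = Pow(Add(3361, -2205), -1) = Pow(1156, -1) = Rational(1, 1156)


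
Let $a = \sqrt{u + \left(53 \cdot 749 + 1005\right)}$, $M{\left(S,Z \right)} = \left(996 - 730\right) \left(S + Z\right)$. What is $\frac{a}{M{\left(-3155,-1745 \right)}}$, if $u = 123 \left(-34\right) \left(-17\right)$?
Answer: $- \frac{\sqrt{27949}}{651700} \approx -0.00025653$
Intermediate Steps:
$M{\left(S,Z \right)} = 266 S + 266 Z$ ($M{\left(S,Z \right)} = 266 \left(S + Z\right) = 266 S + 266 Z$)
$u = 71094$ ($u = \left(-4182\right) \left(-17\right) = 71094$)
$a = 2 \sqrt{27949}$ ($a = \sqrt{71094 + \left(53 \cdot 749 + 1005\right)} = \sqrt{71094 + \left(39697 + 1005\right)} = \sqrt{71094 + 40702} = \sqrt{111796} = 2 \sqrt{27949} \approx 334.36$)
$\frac{a}{M{\left(-3155,-1745 \right)}} = \frac{2 \sqrt{27949}}{266 \left(-3155\right) + 266 \left(-1745\right)} = \frac{2 \sqrt{27949}}{-839230 - 464170} = \frac{2 \sqrt{27949}}{-1303400} = 2 \sqrt{27949} \left(- \frac{1}{1303400}\right) = - \frac{\sqrt{27949}}{651700}$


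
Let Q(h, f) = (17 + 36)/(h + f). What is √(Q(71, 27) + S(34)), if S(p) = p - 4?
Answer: √5986/14 ≈ 5.5264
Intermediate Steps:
S(p) = -4 + p
Q(h, f) = 53/(f + h)
√(Q(71, 27) + S(34)) = √(53/(27 + 71) + (-4 + 34)) = √(53/98 + 30) = √(2993/98) = √5986/14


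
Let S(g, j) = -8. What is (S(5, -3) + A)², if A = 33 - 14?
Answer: 121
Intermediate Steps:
A = 19
(S(5, -3) + A)² = (-8 + 19)² = 11² = 121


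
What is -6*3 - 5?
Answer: -23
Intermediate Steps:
-6*3 - 5 = -18 - 5 = -23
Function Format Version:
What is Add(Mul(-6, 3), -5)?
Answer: -23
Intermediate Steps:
Add(Mul(-6, 3), -5) = Add(-18, -5) = -23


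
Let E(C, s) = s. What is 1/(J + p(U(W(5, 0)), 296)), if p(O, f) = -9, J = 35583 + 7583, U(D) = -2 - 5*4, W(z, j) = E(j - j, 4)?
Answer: 1/43157 ≈ 2.3171e-5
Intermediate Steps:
W(z, j) = 4
U(D) = -22 (U(D) = -2 - 20 = -22)
J = 43166
1/(J + p(U(W(5, 0)), 296)) = 1/(43166 - 9) = 1/43157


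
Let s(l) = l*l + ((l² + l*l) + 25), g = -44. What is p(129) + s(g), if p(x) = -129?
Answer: 5704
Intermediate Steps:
s(l) = 25 + 3*l² (s(l) = l² + ((l² + l²) + 25) = l² + (2*l² + 25) = l² + (25 + 2*l²) = 25 + 3*l²)
p(129) + s(g) = -129 + (25 + 3*(-44)²) = -129 + (25 + 3*1936) = -129 + (25 + 5808) = -129 + 5833 = 5704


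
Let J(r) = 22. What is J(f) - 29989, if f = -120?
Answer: -29967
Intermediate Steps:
J(f) - 29989 = 22 - 29989 = -29967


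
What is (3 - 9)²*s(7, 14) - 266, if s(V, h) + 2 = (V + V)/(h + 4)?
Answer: -310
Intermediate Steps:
s(V, h) = -2 + 2*V/(4 + h) (s(V, h) = -2 + (V + V)/(h + 4) = -2 + (2*V)/(4 + h) = -2 + 2*V/(4 + h))
(3 - 9)²*s(7, 14) - 266 = (3 - 9)²*(2*(-4 + 7 - 1*14)/(4 + 14)) - 266 = (-6)²*(2*(-4 + 7 - 14)/18) - 266 = 36*(2*(1/18)*(-11)) - 266 = 36*(-11/9) - 266 = -44 - 266 = -310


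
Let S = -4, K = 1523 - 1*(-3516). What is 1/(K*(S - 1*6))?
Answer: -1/50390 ≈ -1.9845e-5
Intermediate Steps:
K = 5039 (K = 1523 + 3516 = 5039)
1/(K*(S - 1*6)) = 1/(5039*(-4 - 1*6)) = 1/(5039*(-4 - 6)) = 1/(5039*(-10)) = 1/(-50390) = -1/50390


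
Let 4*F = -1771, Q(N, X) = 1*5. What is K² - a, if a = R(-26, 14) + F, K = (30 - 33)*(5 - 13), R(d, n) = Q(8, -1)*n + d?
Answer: 3899/4 ≈ 974.75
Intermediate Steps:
Q(N, X) = 5
R(d, n) = d + 5*n (R(d, n) = 5*n + d = d + 5*n)
F = -1771/4 (F = (¼)*(-1771) = -1771/4 ≈ -442.75)
K = 24 (K = -3*(-8) = 24)
a = -1595/4 (a = (-26 + 5*14) - 1771/4 = (-26 + 70) - 1771/4 = 44 - 1771/4 = -1595/4 ≈ -398.75)
K² - a = 24² - 1*(-1595/4) = 576 + 1595/4 = 3899/4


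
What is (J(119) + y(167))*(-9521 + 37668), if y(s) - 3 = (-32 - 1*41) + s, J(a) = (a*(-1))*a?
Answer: -395859408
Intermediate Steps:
J(a) = -a² (J(a) = (-a)*a = -a²)
y(s) = -70 + s (y(s) = 3 + ((-32 - 1*41) + s) = 3 + ((-32 - 41) + s) = 3 + (-73 + s) = -70 + s)
(J(119) + y(167))*(-9521 + 37668) = (-1*119² + (-70 + 167))*(-9521 + 37668) = (-1*14161 + 97)*28147 = (-14161 + 97)*28147 = -14064*28147 = -395859408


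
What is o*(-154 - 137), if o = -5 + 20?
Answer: -4365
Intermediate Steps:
o = 15
o*(-154 - 137) = 15*(-154 - 137) = 15*(-291) = -4365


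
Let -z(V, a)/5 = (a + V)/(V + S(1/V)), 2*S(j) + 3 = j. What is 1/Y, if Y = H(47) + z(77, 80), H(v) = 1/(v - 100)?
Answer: -308142/3209399 ≈ -0.096012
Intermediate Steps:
S(j) = -3/2 + j/2
H(v) = 1/(-100 + v)
z(V, a) = -5*(V + a)/(-3/2 + V + 1/(2*V)) (z(V, a) = -5*(a + V)/(V + (-3/2 + (1/V)/2)) = -5*(V + a)/(V + (-3/2 + 1/(2*V))) = -5*(V + a)/(-3/2 + V + 1/(2*V)))
Y = -3209399/308142 (Y = 1/(-100 + 47) - 10*77*(77 + 80)/(1 + 77*(-3 + 2*77)) = 1/(-53) - 10*77*157/(1 + 77*(-3 + 154)) = -1/53 - 10*77*157/(1 + 77*151) = -1/53 - 10*77*157/(1 + 11627) = -1/53 - 10*77*157/11628 = -1/53 - 10*77*1/11628*157 = -1/53 - 60445/5814 = -3209399/308142 ≈ -10.415)
1/Y = 1/(-3209399/308142) = -308142/3209399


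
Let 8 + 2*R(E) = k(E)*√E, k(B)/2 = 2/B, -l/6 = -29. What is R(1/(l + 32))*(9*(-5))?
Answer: 180 - 90*√206 ≈ -1111.7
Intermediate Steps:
l = 174 (l = -6*(-29) = 174)
k(B) = 4/B (k(B) = 2*(2/B) = 4/B)
R(E) = -4 + 2/√E (R(E) = -4 + ((4/E)*√E)/2 = -4 + (4/√E)/2 = -4 + 2/√E)
R(1/(l + 32))*(9*(-5)) = (-4 + 2/√(1/(174 + 32)))*(9*(-5)) = (-4 + 2/√(1/206))*(-45) = (-4 + 2/206^(-½))*(-45) = (-4 + 2*√206)*(-45) = 180 - 90*√206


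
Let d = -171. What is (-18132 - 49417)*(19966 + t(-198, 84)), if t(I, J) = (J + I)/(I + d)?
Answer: -165890616944/123 ≈ -1.3487e+9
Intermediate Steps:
t(I, J) = (I + J)/(-171 + I) (t(I, J) = (J + I)/(I - 171) = (I + J)/(-171 + I))
(-18132 - 49417)*(19966 + t(-198, 84)) = (-18132 - 49417)*(19966 + (-198 + 84)/(-171 - 198)) = -67549*(19966 - 114/(-369)) = -67549*(19966 - 1/369*(-114)) = -67549*(19966 + 38/123) = -67549*2455856/123 = -165890616944/123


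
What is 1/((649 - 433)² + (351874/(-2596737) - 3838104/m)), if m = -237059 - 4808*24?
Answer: 83202050217/3882769630226486 ≈ 2.1429e-5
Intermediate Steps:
m = -352451 (m = -237059 - 1*115392 = -237059 - 115392 = -352451)
1/((649 - 433)² + (351874/(-2596737) - 3838104/m)) = 1/((649 - 433)² + (351874/(-2596737) - 3838104/(-352451))) = 1/(216² + (351874*(-1/2596737) - 3838104*(-1/352451))) = 1/(46656 + (-351874/2596737 + 3838104/352451)) = 1/(46656 + 894775302134/83202050217) = 1/(3882769630226486/83202050217) = 83202050217/3882769630226486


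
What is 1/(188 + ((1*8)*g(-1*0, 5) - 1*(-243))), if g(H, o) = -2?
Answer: 1/415 ≈ 0.0024096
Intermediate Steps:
1/(188 + ((1*8)*g(-1*0, 5) - 1*(-243))) = 1/(188 + ((1*8)*(-2) - 1*(-243))) = 1/(188 + (8*(-2) + 243)) = 1/(188 + (-16 + 243)) = 1/(188 + 227) = 1/415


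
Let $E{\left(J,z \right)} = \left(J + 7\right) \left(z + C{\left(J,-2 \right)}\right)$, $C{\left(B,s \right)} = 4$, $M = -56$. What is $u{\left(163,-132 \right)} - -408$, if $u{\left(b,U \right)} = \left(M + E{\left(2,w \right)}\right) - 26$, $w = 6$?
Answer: $416$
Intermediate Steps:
$E{\left(J,z \right)} = \left(4 + z\right) \left(7 + J\right)$ ($E{\left(J,z \right)} = \left(J + 7\right) \left(z + 4\right) = \left(7 + J\right) \left(4 + z\right) = \left(4 + z\right) \left(7 + J\right)$)
$u{\left(b,U \right)} = 8$ ($u{\left(b,U \right)} = \left(-56 + \left(28 + 4 \cdot 2 + 7 \cdot 6 + 2 \cdot 6\right)\right) - 26 = \left(-56 + \left(28 + 8 + 42 + 12\right)\right) - 26 = \left(-56 + 90\right) - 26 = 34 - 26 = 8$)
$u{\left(163,-132 \right)} - -408 = 8 - -408 = 8 + 408 = 416$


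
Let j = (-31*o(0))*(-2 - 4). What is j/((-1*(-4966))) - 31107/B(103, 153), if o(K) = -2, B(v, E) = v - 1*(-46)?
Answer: -77266395/369967 ≈ -208.85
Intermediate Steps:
B(v, E) = 46 + v (B(v, E) = v + 46 = 46 + v)
j = -372 (j = (-31*(-2))*(-2 - 4) = 62*(-6) = -372)
j/((-1*(-4966))) - 31107/B(103, 153) = -372/((-1*(-4966))) - 31107/(46 + 103) = -372/4966 - 31107/149 = -372*1/4966 - 31107*1/149 = -186/2483 - 31107/149 = -77266395/369967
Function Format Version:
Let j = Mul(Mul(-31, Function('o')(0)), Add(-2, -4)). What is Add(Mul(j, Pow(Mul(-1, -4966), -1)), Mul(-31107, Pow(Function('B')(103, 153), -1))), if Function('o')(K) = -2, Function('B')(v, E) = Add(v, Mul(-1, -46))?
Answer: Rational(-77266395, 369967) ≈ -208.85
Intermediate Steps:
Function('B')(v, E) = Add(46, v) (Function('B')(v, E) = Add(v, 46) = Add(46, v))
j = -372 (j = Mul(Mul(-31, -2), Add(-2, -4)) = Mul(62, -6) = -372)
Add(Mul(j, Pow(Mul(-1, -4966), -1)), Mul(-31107, Pow(Function('B')(103, 153), -1))) = Add(Mul(-372, Pow(Mul(-1, -4966), -1)), Mul(-31107, Pow(Add(46, 103), -1))) = Add(Mul(-372, Pow(4966, -1)), Mul(-31107, Pow(149, -1))) = Add(Mul(-372, Rational(1, 4966)), Mul(-31107, Rational(1, 149))) = Add(Rational(-186, 2483), Rational(-31107, 149)) = Rational(-77266395, 369967)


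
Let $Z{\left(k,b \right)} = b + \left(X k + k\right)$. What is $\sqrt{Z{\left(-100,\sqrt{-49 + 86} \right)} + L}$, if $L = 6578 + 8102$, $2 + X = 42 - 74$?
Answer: $\sqrt{17980 + \sqrt{37}} \approx 134.11$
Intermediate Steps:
$X = -34$ ($X = -2 + \left(42 - 74\right) = -2 - 32 = -34$)
$Z{\left(k,b \right)} = b - 33 k$ ($Z{\left(k,b \right)} = b + \left(- 34 k + k\right) = b - 33 k$)
$L = 14680$
$\sqrt{Z{\left(-100,\sqrt{-49 + 86} \right)} + L} = \sqrt{\left(\sqrt{-49 + 86} - -3300\right) + 14680} = \sqrt{\left(\sqrt{37} + 3300\right) + 14680} = \sqrt{\left(3300 + \sqrt{37}\right) + 14680} = \sqrt{17980 + \sqrt{37}}$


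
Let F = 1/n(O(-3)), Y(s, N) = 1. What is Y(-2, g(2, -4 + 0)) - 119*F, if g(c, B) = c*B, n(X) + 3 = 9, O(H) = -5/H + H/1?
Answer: -113/6 ≈ -18.833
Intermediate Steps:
O(H) = H - 5/H (O(H) = -5/H + H*1 = -5/H + H = H - 5/H)
n(X) = 6 (n(X) = -3 + 9 = 6)
g(c, B) = B*c
F = ⅙ (F = 1/6 = ⅙ ≈ 0.16667)
Y(-2, g(2, -4 + 0)) - 119*F = 1 - 119*⅙ = 1 - 119/6 = -113/6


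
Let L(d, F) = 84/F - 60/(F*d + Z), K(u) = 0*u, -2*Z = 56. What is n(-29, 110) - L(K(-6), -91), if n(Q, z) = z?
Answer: 9899/91 ≈ 108.78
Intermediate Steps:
Z = -28 (Z = -1/2*56 = -28)
K(u) = 0
L(d, F) = -60/(-28 + F*d) + 84/F (L(d, F) = 84/F - 60/(F*d - 28) = 84/F - 60/(-28 + F*d) = -60/(-28 + F*d) + 84/F)
n(-29, 110) - L(K(-6), -91) = 110 - 12*(-196 - 5*(-91) + 7*(-91)*0)/((-91)*(-28 - 91*0)) = 110 - 12*(-1)*(-196 + 455 + 0)/(91*(-28 + 0)) = 110 - 12*(-1)*259/(91*(-28)) = 110 - 12*(-1)*(-1)*259/(91*28) = 110 - 1*111/91 = 110 - 111/91 = 9899/91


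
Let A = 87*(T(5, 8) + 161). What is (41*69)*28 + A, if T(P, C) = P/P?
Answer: 93306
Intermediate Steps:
T(P, C) = 1
A = 14094 (A = 87*(1 + 161) = 87*162 = 14094)
(41*69)*28 + A = (41*69)*28 + 14094 = 2829*28 + 14094 = 79212 + 14094 = 93306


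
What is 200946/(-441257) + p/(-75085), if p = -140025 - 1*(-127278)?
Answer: -9463327431/33131781845 ≈ -0.28563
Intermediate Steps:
p = -12747 (p = -140025 + 127278 = -12747)
200946/(-441257) + p/(-75085) = 200946/(-441257) - 12747/(-75085) = 200946*(-1/441257) - 12747*(-1/75085) = -200946/441257 + 12747/75085 = -9463327431/33131781845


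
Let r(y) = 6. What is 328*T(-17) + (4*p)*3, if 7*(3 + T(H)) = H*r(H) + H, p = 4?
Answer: -6512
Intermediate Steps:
T(H) = -3 + H (T(H) = -3 + (H*6 + H)/7 = -3 + (6*H + H)/7 = -3 + (7*H)/7 = -3 + H)
328*T(-17) + (4*p)*3 = 328*(-3 - 17) + (4*4)*3 = 328*(-20) + 16*3 = -6560 + 48 = -6512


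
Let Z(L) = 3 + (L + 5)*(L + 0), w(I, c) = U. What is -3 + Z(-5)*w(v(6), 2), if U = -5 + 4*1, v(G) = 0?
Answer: -6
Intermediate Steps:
U = -1 (U = -5 + 4 = -1)
w(I, c) = -1
Z(L) = 3 + L*(5 + L) (Z(L) = 3 + (5 + L)*L = 3 + L*(5 + L))
-3 + Z(-5)*w(v(6), 2) = -3 + (3 + (-5)² + 5*(-5))*(-1) = -3 + (3 + 25 - 25)*(-1) = -3 + 3*(-1) = -3 - 3 = -6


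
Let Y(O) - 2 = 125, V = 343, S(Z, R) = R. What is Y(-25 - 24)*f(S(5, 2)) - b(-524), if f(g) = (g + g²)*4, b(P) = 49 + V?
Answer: 2656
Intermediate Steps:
Y(O) = 127 (Y(O) = 2 + 125 = 127)
b(P) = 392 (b(P) = 49 + 343 = 392)
f(g) = 4*g + 4*g²
Y(-25 - 24)*f(S(5, 2)) - b(-524) = 127*(4*2*(1 + 2)) - 1*392 = 127*(4*2*3) - 392 = 127*24 - 392 = 3048 - 392 = 2656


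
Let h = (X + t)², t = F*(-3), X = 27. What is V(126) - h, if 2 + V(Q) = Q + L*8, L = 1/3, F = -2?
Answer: -2887/3 ≈ -962.33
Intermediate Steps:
L = ⅓ ≈ 0.33333
V(Q) = ⅔ + Q (V(Q) = -2 + (Q + (⅓)*8) = -2 + (Q + 8/3) = -2 + (8/3 + Q) = ⅔ + Q)
t = 6 (t = -2*(-3) = 6)
h = 1089 (h = (27 + 6)² = 33² = 1089)
V(126) - h = (⅔ + 126) - 1*1089 = 380/3 - 1089 = -2887/3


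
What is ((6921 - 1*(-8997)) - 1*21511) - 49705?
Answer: -55298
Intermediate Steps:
((6921 - 1*(-8997)) - 1*21511) - 49705 = ((6921 + 8997) - 21511) - 49705 = (15918 - 21511) - 49705 = -5593 - 49705 = -55298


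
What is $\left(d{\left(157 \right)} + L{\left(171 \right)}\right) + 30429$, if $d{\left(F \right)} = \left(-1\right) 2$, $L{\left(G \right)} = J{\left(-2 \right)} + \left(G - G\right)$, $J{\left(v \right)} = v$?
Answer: $30425$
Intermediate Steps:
$L{\left(G \right)} = -2$ ($L{\left(G \right)} = -2 + \left(G - G\right) = -2 + 0 = -2$)
$d{\left(F \right)} = -2$
$\left(d{\left(157 \right)} + L{\left(171 \right)}\right) + 30429 = \left(-2 - 2\right) + 30429 = -4 + 30429 = 30425$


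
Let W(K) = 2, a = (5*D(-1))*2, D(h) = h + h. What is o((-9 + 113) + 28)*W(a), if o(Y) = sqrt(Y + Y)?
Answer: 4*sqrt(66) ≈ 32.496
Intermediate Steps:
D(h) = 2*h
o(Y) = sqrt(2)*sqrt(Y) (o(Y) = sqrt(2*Y) = sqrt(2)*sqrt(Y))
a = -20 (a = (5*(2*(-1)))*2 = (5*(-2))*2 = -10*2 = -20)
o((-9 + 113) + 28)*W(a) = (sqrt(2)*sqrt((-9 + 113) + 28))*2 = (sqrt(2)*sqrt(104 + 28))*2 = (sqrt(2)*sqrt(132))*2 = (sqrt(2)*(2*sqrt(33)))*2 = (2*sqrt(66))*2 = 4*sqrt(66)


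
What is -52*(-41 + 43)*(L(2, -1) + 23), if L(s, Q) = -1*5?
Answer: -1872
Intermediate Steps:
L(s, Q) = -5
-52*(-41 + 43)*(L(2, -1) + 23) = -52*(-41 + 43)*(-5 + 23) = -104*18 = -52*36 = -1872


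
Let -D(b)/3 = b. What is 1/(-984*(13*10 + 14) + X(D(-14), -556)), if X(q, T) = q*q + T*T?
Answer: 1/169204 ≈ 5.9100e-6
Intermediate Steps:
D(b) = -3*b
X(q, T) = T**2 + q**2 (X(q, T) = q**2 + T**2 = T**2 + q**2)
1/(-984*(13*10 + 14) + X(D(-14), -556)) = 1/(-984*(13*10 + 14) + ((-556)**2 + (-3*(-14))**2)) = 1/(-984*(130 + 14) + (309136 + 42**2)) = 1/(-984*144 + (309136 + 1764)) = 1/(-141696 + 310900) = 1/169204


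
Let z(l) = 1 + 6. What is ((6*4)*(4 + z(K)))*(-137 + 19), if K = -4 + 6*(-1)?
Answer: -31152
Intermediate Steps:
K = -10 (K = -4 - 6 = -10)
z(l) = 7
((6*4)*(4 + z(K)))*(-137 + 19) = ((6*4)*(4 + 7))*(-137 + 19) = (24*11)*(-118) = 264*(-118) = -31152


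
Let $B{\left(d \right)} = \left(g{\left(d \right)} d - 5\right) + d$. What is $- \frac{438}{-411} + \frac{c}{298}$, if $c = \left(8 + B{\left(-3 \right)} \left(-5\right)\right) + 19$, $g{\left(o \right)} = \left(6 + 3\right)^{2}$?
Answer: $\frac{109571}{20413} \approx 5.3677$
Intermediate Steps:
$g{\left(o \right)} = 81$ ($g{\left(o \right)} = 9^{2} = 81$)
$B{\left(d \right)} = -5 + 82 d$ ($B{\left(d \right)} = \left(81 d - 5\right) + d = \left(-5 + 81 d\right) + d = -5 + 82 d$)
$c = 1282$ ($c = \left(8 + \left(-5 + 82 \left(-3\right)\right) \left(-5\right)\right) + 19 = \left(8 + \left(-5 - 246\right) \left(-5\right)\right) + 19 = \left(8 - -1255\right) + 19 = \left(8 + 1255\right) + 19 = 1263 + 19 = 1282$)
$- \frac{438}{-411} + \frac{c}{298} = - \frac{438}{-411} + \frac{1282}{298} = \left(-438\right) \left(- \frac{1}{411}\right) + 1282 \cdot \frac{1}{298} = \frac{146}{137} + \frac{641}{149} = \frac{109571}{20413}$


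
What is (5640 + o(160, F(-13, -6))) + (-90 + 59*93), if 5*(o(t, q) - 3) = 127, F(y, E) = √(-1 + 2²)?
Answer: 55327/5 ≈ 11065.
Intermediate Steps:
F(y, E) = √3 (F(y, E) = √(-1 + 4) = √3)
o(t, q) = 142/5 (o(t, q) = 3 + (⅕)*127 = 3 + 127/5 = 142/5)
(5640 + o(160, F(-13, -6))) + (-90 + 59*93) = (5640 + 142/5) + (-90 + 59*93) = 28342/5 + (-90 + 5487) = 28342/5 + 5397 = 55327/5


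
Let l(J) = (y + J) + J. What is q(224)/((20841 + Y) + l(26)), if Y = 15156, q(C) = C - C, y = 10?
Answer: 0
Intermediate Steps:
l(J) = 10 + 2*J (l(J) = (10 + J) + J = 10 + 2*J)
q(C) = 0
q(224)/((20841 + Y) + l(26)) = 0/((20841 + 15156) + (10 + 2*26)) = 0/(35997 + (10 + 52)) = 0/(35997 + 62) = 0/36059 = 0*(1/36059) = 0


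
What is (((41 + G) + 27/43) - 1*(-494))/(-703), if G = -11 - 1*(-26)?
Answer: -23677/30229 ≈ -0.78325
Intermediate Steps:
G = 15 (G = -11 + 26 = 15)
(((41 + G) + 27/43) - 1*(-494))/(-703) = (((41 + 15) + 27/43) - 1*(-494))/(-703) = ((56 + 27*(1/43)) + 494)*(-1/703) = ((56 + 27/43) + 494)*(-1/703) = (2435/43 + 494)*(-1/703) = (23677/43)*(-1/703) = -23677/30229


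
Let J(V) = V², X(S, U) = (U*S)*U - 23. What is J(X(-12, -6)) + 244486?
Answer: 451511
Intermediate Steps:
X(S, U) = -23 + S*U² (X(S, U) = (S*U)*U - 23 = S*U² - 23 = -23 + S*U²)
J(X(-12, -6)) + 244486 = (-23 - 12*(-6)²)² + 244486 = (-23 - 12*36)² + 244486 = (-23 - 432)² + 244486 = (-455)² + 244486 = 207025 + 244486 = 451511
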